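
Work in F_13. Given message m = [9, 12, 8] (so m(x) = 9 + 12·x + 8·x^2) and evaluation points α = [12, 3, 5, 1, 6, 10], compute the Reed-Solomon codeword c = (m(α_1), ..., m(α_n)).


c = [5, 0, 9, 3, 5, 6]

Message polynomial: m(x) = 9 + 12·x + 8·x^2 (mod 13).
For each evaluation point α_i, compute m(α_i) mod 13:
  α_1 = 12: Horner steps 8 → 4 → 5, so m(12) = 5.
  α_2 = 3: Horner steps 8 → 10 → 0, so m(3) = 0.
  α_3 = 5: Horner steps 8 → 0 → 9, so m(5) = 9.
  α_4 = 1: Horner steps 8 → 7 → 3, so m(1) = 3.
  α_5 = 6: Horner steps 8 → 8 → 5, so m(6) = 5.
  α_6 = 10: Horner steps 8 → 1 → 6, so m(10) = 6.
Codeword c = [5, 0, 9, 3, 5, 6] ∈ F_13^6.


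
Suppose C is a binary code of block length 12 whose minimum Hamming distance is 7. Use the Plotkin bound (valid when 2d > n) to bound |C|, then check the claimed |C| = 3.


Plotkin bound M ≤ 6; given |C| = 3 ≤ bound (satisfied).

Check applicability: 2d = 14, n = 12.
2d − n = 2 > 0, so Plotkin applies.
Compute d/(2d−n) = 7/2 ≈ 3.5000.
⌊d/(2d−n)⌋ = 3.
Plotkin bound: M ≤ 2·3 = 6.
Given |C| = 3, check: satisfied.
This |C| is below the Plotkin bound.


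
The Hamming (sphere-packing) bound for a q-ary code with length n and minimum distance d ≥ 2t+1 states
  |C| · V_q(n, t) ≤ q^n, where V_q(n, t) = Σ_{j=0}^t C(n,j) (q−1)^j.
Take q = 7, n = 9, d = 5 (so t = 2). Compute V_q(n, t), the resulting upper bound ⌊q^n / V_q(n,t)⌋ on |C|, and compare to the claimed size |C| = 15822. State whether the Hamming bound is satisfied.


V_q(n, t) = 1351, q^n = 40353607, Hamming bound = 29869, |C| = 15822 ≤ bound (satisfied).

Step 1: Compute V_q(n, t) = Σ_{j=0}^2 C(n, j) (q−1)^j.
  j = 0: C(9,0)·(6)^0 = 1·1 = 1.
  j = 1: C(9,1)·(6)^1 = 9·6 = 54.
  j = 2: C(9,2)·(6)^2 = 36·36 = 1296.
  V_q(n, t) = 1 + 54 + 1296 = 1351.
Step 2: q^n = 7^9 = 40353607.
Step 3: Hamming bound ⌊q^n / V_q(n,t)⌋ = ⌊40353607/1351⌋ = 29869.
Step 4: Compare |C| = 15822 to 29869: satisfied.
The claimed |C| lies below the Hamming bound.


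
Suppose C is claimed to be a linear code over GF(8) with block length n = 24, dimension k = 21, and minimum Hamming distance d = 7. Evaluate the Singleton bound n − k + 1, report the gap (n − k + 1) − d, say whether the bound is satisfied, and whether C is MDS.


Singleton RHS = n − k + 1 = 4, slack = -3, bound violated (no such code; not MDS).

Singleton bound: d ≤ n − k + 1.
Here n = 24, k = 21, so n − k + 1 = 4.
Given d = 7, check d ≤ 4: NO.
Slack = (n − k + 1) − d = -3.
The slack is negative: d = 7 exceeds n − k + 1 = 4 by 3, so the Singleton bound is violated and no linear [24, 21, 7]_8 code can exist. In particular it is not MDS (MDS requires d = n − k + 1 exactly).
Description: the claimed parameters are [24, 21, 7]_8; such a code would be impossible (violates the Singleton bound).


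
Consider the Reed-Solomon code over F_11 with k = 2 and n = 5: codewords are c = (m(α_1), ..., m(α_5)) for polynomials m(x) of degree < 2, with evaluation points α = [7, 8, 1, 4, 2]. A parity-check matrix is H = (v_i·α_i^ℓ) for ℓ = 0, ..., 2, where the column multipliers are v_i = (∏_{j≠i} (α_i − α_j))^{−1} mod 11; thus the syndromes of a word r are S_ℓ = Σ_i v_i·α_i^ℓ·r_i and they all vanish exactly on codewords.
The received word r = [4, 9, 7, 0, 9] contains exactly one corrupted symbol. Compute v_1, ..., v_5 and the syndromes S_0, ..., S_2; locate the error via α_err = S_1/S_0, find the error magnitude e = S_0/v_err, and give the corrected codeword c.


S = (5, 10, 9), error at position 5, error magnitude e = 8, c = [4, 9, 7, 0, 1].

Step 1: column multipliers v_i = (∏_{j≠i}(α_i − α_j))^{−1} mod 11.
  i = 1 (α = 7): (7−8)(7−1)(7−4)(7−2) = (−1)·6·3·5 = −90 ≡ 9, so v_1 = 9^{−1} = 5 (mod 11).
  i = 2 (α = 8): (8−7)(8−1)(8−4)(8−2) = 1·7·4·6 = 168 ≡ 3, so v_2 = 3^{−1} = 4 (mod 11).
  i = 3 (α = 1): (1−7)(1−8)(1−4)(1−2) = (−6)·(−7)·(−3)·(−1) = 126 ≡ 5, so v_3 = 5^{−1} = 9 (mod 11).
  i = 4 (α = 4): (4−7)(4−8)(4−1)(4−2) = (−3)·(−4)·3·2 = 72 ≡ 6, so v_4 = 6^{−1} = 2 (mod 11).
  i = 5 (α = 2): (2−7)(2−8)(2−1)(2−4) = (−5)·(−6)·1·(−2) = −60 ≡ 6, so v_5 = 6^{−1} = 2 (mod 11).
  v = [5, 4, 9, 2, 2].
Step 2: syndromes of r = [4, 9, 7, 0, 9] (all sums mod 11).
  S_0 = Σ v_i r_i = 5·4 + 4·9 + 9·7 + 2·0 + 2·9 = 137 ≡ 5.
  S_1 = Σ v_i α_i r_i = 5·7·4 + 4·8·9 + 9·1·7 + 2·4·0 + 2·2·9 = 527 ≡ 10.
  α_i^2 mod 11 = [5, 9, 1, 5, 4].
  S_2 = Σ v_i α_i^2 r_i = 5·5·4 + 4·9·9 + 9·1·7 + 2·5·0 + 2·4·9 = 559 ≡ 9.
  S = (5, 10, 9) ≠ 0, so r is not a codeword (an error is present).
Step 3: locate the error. For a single error e at position i, S_ℓ = v_i·e·α_i^ℓ, so α_err = S_1/S_0.
  S_0^{−1} = 5^{−1} = 9 (mod 11), so α_err = 10·9 = 90 ≡ 2 = α_5. Error position i = 5.
  Consistency check: S_2/S_1 = 9·10 = 90 ≡ 2 = α_err ✓ (single-error assumption holds).
Step 4: error magnitude e = S_0/v_5 = S_0·∏_{j≠5}(α_5 − α_j) = 5·6 = 30 ≡ 8 (mod 11).
Step 5: correct position 5: c_5 = r_5 − e = 9 − 8 ≡ 1 (mod 11). Hence c = [4, 9, 7, 0, 1].
  Check: interpolating c through the α_i gives m(x) = 2 + 5·x (degree < 2) with m(α_i) = c_i for every i, so c is indeed a codeword.


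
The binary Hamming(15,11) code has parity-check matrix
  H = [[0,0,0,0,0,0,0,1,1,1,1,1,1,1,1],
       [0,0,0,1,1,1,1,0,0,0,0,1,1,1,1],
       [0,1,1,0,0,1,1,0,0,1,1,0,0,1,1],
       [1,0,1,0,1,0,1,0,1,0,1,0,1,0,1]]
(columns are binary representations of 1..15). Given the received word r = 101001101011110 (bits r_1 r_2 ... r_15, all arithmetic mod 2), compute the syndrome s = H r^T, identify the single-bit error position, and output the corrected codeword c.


s = (1, 1, 1, 0)^T, error position = 14, corrected codeword c = 101001101011100

Compute s = H r^T mod 2 one row at a time:
  s_1 = 0 + 1 + 0 + 1 + 1 + 1 + 1 + 0 = 5 ≡ 1 (mod 2).
  s_2 = 0 + 0 + 1 + 1 + 1 + 1 + 1 + 0 = 5 ≡ 1 (mod 2).
  s_3 = 0 + 1 + 1 + 1 + 0 + 1 + 1 + 0 = 5 ≡ 1 (mod 2).
  s_4 = 1 + 1 + 0 + 1 + 1 + 1 + 1 + 0 = 6 ≡ 0 (mod 2).
s = (1, 1, 1, 0)^T — this equals column 14 of H (binary 1110), so error is at position 14.
Correct: flip bit 14 of r = 101001101011110 to get c = 101001101011100.


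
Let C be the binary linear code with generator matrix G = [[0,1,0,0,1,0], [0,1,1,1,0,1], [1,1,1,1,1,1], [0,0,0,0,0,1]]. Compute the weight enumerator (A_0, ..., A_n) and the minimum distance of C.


Weight distribution: A_0 = 1, A_1 = 1, A_2 = 3, A_3 = 6, A_4 = 3, A_5 = 1, A_6 = 1. Minimum distance d = 1.

Enumerate all 2^4 = 16 messages m ∈ F_2^4.
For each, compute codeword c = mG in F_2^6, then tally its weight.
  m = 0000 → c = 000000, weight = 0.
  m = 1000 → c = 010010, weight = 2.
  m = 0100 → c = 011101, weight = 4.
  m = 1100 → c = 001111, weight = 4.
  m = 0010 → c = 111111, weight = 6.
  m = 1010 → c = 101101, weight = 4.
  m = 0110 → c = 100010, weight = 2.
  m = 1110 → c = 110000, weight = 2.
  m = 0001 → c = 000001, weight = 1.
  m = 1001 → c = 010011, weight = 3.
  m = 0101 → c = 011100, weight = 3.
  m = 1101 → c = 001110, weight = 3.
  m = 0011 → c = 111110, weight = 5.
  m = 1011 → c = 101100, weight = 3.
  m = 0111 → c = 100011, weight = 3.
  m = 1111 → c = 110001, weight = 3.
Tally weights:
  weight 0: 1 codewords.
  weight 1: 1 codewords.
  weight 2: 3 codewords.
  weight 3: 6 codewords.
  weight 4: 3 codewords.
  weight 5: 1 codewords.
  weight 6: 1 codewords.
Minimum distance d = smallest w > 0 with A_w > 0 = 1.
Sanity: Σ A_w = 16 = 2^4 = 16 ✓.


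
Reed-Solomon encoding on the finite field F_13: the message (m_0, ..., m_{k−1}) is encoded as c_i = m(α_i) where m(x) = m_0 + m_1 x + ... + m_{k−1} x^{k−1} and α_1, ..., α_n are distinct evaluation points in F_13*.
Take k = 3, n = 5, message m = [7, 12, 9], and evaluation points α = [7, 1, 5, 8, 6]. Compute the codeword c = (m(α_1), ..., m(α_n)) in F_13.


c = [12, 2, 6, 3, 0]

Message polynomial: m(x) = 7 + 12·x + 9·x^2 (mod 13).
For each evaluation point α_i, compute m(α_i) mod 13:
  α_1 = 7: Horner steps 9 → 10 → 12, so m(7) = 12.
  α_2 = 1: Horner steps 9 → 8 → 2, so m(1) = 2.
  α_3 = 5: Horner steps 9 → 5 → 6, so m(5) = 6.
  α_4 = 8: Horner steps 9 → 6 → 3, so m(8) = 3.
  α_5 = 6: Horner steps 9 → 1 → 0, so m(6) = 0.
Codeword c = [12, 2, 6, 3, 0] ∈ F_13^5.


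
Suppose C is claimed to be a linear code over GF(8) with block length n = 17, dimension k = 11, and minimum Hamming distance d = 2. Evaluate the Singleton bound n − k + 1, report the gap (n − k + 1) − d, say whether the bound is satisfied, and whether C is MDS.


Singleton RHS = n − k + 1 = 7, slack = 5, bound satisfied, not MDS.

Singleton bound: d ≤ n − k + 1.
Here n = 17, k = 11, so n − k + 1 = 7.
Given d = 2, check d ≤ 7: YES.
Slack = (n − k + 1) − d = 5.
The code is NOT MDS (slack = 5 > 0).
Description: the claimed parameters are [17, 11, 2]_8; such a code would be non-MDS.


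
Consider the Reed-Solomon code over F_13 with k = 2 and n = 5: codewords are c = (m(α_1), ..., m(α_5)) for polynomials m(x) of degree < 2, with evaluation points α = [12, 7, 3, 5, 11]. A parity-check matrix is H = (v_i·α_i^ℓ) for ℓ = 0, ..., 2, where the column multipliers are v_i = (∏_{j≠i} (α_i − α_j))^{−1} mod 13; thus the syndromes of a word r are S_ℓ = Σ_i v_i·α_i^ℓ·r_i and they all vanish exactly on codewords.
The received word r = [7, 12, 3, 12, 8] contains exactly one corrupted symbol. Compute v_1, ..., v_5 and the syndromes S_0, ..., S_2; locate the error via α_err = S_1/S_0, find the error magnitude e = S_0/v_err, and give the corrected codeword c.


S = (11, 3, 2), error at position 4, error magnitude e = 11, c = [7, 12, 3, 1, 8].

Step 1: column multipliers v_i = (∏_{j≠i}(α_i − α_j))^{−1} mod 13.
  i = 1 (α = 12): (12−7)(12−3)(12−5)(12−11) = 5·9·7·1 = 315 ≡ 3, so v_1 = 3^{−1} = 9 (mod 13).
  i = 2 (α = 7): (7−12)(7−3)(7−5)(7−11) = (−5)·4·2·(−4) = 160 ≡ 4, so v_2 = 4^{−1} = 10 (mod 13).
  i = 3 (α = 3): (3−12)(3−7)(3−5)(3−11) = (−9)·(−4)·(−2)·(−8) = 576 ≡ 4, so v_3 = 4^{−1} = 10 (mod 13).
  i = 4 (α = 5): (5−12)(5−7)(5−3)(5−11) = (−7)·(−2)·2·(−6) = −168 ≡ 1, so v_4 = 1^{−1} = 1 (mod 13).
  i = 5 (α = 11): (11−12)(11−7)(11−3)(11−5) = (−1)·4·8·6 = −192 ≡ 3, so v_5 = 3^{−1} = 9 (mod 13).
  v = [9, 10, 10, 1, 9].
Step 2: syndromes of r = [7, 12, 3, 12, 8] (all sums mod 13).
  S_0 = Σ v_i r_i = 9·7 + 10·12 + 10·3 + 1·12 + 9·8 = 297 ≡ 11.
  S_1 = Σ v_i α_i r_i = 9·12·7 + 10·7·12 + 10·3·3 + 1·5·12 + 9·11·8 = 2538 ≡ 3.
  α_i^2 mod 13 = [1, 10, 9, 12, 4].
  S_2 = Σ v_i α_i^2 r_i = 9·1·7 + 10·10·12 + 10·9·3 + 1·12·12 + 9·4·8 = 1965 ≡ 2.
  S = (11, 3, 2) ≠ 0, so r is not a codeword (an error is present).
Step 3: locate the error. For a single error e at position i, S_ℓ = v_i·e·α_i^ℓ, so α_err = S_1/S_0.
  S_0^{−1} = 11^{−1} = 6 (mod 13), so α_err = 3·6 = 18 ≡ 5 = α_4. Error position i = 4.
  Consistency check: S_2/S_1 = 2·9 = 18 ≡ 5 = α_err ✓ (single-error assumption holds).
Step 4: error magnitude e = S_0/v_4 = S_0·∏_{j≠4}(α_4 − α_j) = 11·1 = 11 ≡ 11 (mod 13).
Step 5: correct position 4: c_4 = r_4 − e = 12 − 11 ≡ 1 (mod 13). Hence c = [7, 12, 3, 1, 8].
  Check: interpolating c through the α_i gives m(x) = 6 + 12·x (degree < 2) with m(α_i) = c_i for every i, so c is indeed a codeword.


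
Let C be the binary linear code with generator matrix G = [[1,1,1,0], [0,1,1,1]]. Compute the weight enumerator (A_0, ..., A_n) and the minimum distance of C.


Weight distribution: A_0 = 1, A_2 = 1, A_3 = 2. Minimum distance d = 2.

Enumerate all 2^2 = 4 messages m ∈ F_2^2.
For each, compute codeword c = mG in F_2^4, then tally its weight.
  m = 00 → c = 0000, weight = 0.
  m = 10 → c = 1110, weight = 3.
  m = 01 → c = 0111, weight = 3.
  m = 11 → c = 1001, weight = 2.
Tally weights:
  weight 0: 1 codewords.
  weight 2: 1 codewords.
  weight 3: 2 codewords.
Minimum distance d = smallest w > 0 with A_w > 0 = 2.
Sanity: Σ A_w = 4 = 2^2 = 4 ✓.


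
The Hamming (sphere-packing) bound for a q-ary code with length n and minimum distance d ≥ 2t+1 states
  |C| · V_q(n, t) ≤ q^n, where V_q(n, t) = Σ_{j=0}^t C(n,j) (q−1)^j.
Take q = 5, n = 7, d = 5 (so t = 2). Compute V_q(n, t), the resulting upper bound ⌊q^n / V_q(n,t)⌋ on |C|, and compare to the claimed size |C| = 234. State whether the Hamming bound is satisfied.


V_q(n, t) = 365, q^n = 78125, Hamming bound = 214, |C| = 234 > bound (violated).

Step 1: Compute V_q(n, t) = Σ_{j=0}^2 C(n, j) (q−1)^j.
  j = 0: C(7,0)·(4)^0 = 1·1 = 1.
  j = 1: C(7,1)·(4)^1 = 7·4 = 28.
  j = 2: C(7,2)·(4)^2 = 21·16 = 336.
  V_q(n, t) = 1 + 28 + 336 = 365.
Step 2: q^n = 5^7 = 78125.
Step 3: Hamming bound ⌊q^n / V_q(n,t)⌋ = ⌊78125/365⌋ = 214.
Step 4: Compare |C| = 234 to 214: violated.
The claimed |C| lies above the Hamming bound, so no 5-ary code of length 7 with d ≥ 5 can have 234 codewords.


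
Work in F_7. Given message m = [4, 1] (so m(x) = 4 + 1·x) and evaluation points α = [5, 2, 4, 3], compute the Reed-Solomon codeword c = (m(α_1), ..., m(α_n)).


c = [2, 6, 1, 0]

Message polynomial: m(x) = 4 + 1·x (mod 7).
For each evaluation point α_i, compute m(α_i) mod 7:
  α_1 = 5: Horner steps 1 → 2, so m(5) = 2.
  α_2 = 2: Horner steps 1 → 6, so m(2) = 6.
  α_3 = 4: Horner steps 1 → 1, so m(4) = 1.
  α_4 = 3: Horner steps 1 → 0, so m(3) = 0.
Codeword c = [2, 6, 1, 0] ∈ F_7^4.


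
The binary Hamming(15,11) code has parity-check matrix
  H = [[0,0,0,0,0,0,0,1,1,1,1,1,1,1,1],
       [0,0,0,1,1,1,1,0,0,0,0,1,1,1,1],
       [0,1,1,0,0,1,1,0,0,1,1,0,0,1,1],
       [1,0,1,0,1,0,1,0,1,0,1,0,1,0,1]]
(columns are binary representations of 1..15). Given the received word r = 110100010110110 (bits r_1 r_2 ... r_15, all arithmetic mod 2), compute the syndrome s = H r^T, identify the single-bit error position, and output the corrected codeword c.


s = (1, 1, 0, 1)^T, error position = 13, corrected codeword c = 110100010110010

Compute s = H r^T mod 2 one row at a time:
  s_1 = 1 + 0 + 1 + 1 + 0 + 1 + 1 + 0 = 5 ≡ 1 (mod 2).
  s_2 = 1 + 0 + 0 + 0 + 0 + 1 + 1 + 0 = 3 ≡ 1 (mod 2).
  s_3 = 1 + 0 + 0 + 0 + 1 + 1 + 1 + 0 = 4 ≡ 0 (mod 2).
  s_4 = 1 + 0 + 0 + 0 + 0 + 1 + 1 + 0 = 3 ≡ 1 (mod 2).
s = (1, 1, 0, 1)^T — this equals column 13 of H (binary 1101), so error is at position 13.
Correct: flip bit 13 of r = 110100010110110 to get c = 110100010110010.


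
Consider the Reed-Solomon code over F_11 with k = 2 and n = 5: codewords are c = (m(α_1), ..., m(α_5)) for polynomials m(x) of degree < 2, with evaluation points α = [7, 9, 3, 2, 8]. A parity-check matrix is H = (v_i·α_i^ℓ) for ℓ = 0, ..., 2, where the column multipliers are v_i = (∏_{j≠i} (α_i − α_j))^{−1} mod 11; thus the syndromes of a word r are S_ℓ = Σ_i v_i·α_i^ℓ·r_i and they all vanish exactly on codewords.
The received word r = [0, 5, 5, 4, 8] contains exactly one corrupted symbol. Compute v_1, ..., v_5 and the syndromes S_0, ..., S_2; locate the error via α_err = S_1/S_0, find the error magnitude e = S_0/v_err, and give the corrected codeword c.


S = (4, 1, 3), error at position 3, error magnitude e = 4, c = [0, 5, 1, 4, 8].

Step 1: column multipliers v_i = (∏_{j≠i}(α_i − α_j))^{−1} mod 11.
  i = 1 (α = 7): (7−9)(7−3)(7−2)(7−8) = (−2)·4·5·(−1) = 40 ≡ 7, so v_1 = 7^{−1} = 8 (mod 11).
  i = 2 (α = 9): (9−7)(9−3)(9−2)(9−8) = 2·6·7·1 = 84 ≡ 7, so v_2 = 7^{−1} = 8 (mod 11).
  i = 3 (α = 3): (3−7)(3−9)(3−2)(3−8) = (−4)·(−6)·1·(−5) = −120 ≡ 1, so v_3 = 1^{−1} = 1 (mod 11).
  i = 4 (α = 2): (2−7)(2−9)(2−3)(2−8) = (−5)·(−7)·(−1)·(−6) = 210 ≡ 1, so v_4 = 1^{−1} = 1 (mod 11).
  i = 5 (α = 8): (8−7)(8−9)(8−3)(8−2) = 1·(−1)·5·6 = −30 ≡ 3, so v_5 = 3^{−1} = 4 (mod 11).
  v = [8, 8, 1, 1, 4].
Step 2: syndromes of r = [0, 5, 5, 4, 8] (all sums mod 11).
  S_0 = Σ v_i r_i = 8·0 + 8·5 + 1·5 + 1·4 + 4·8 = 81 ≡ 4.
  S_1 = Σ v_i α_i r_i = 8·7·0 + 8·9·5 + 1·3·5 + 1·2·4 + 4·8·8 = 639 ≡ 1.
  α_i^2 mod 11 = [5, 4, 9, 4, 9].
  S_2 = Σ v_i α_i^2 r_i = 8·5·0 + 8·4·5 + 1·9·5 + 1·4·4 + 4·9·8 = 509 ≡ 3.
  S = (4, 1, 3) ≠ 0, so r is not a codeword (an error is present).
Step 3: locate the error. For a single error e at position i, S_ℓ = v_i·e·α_i^ℓ, so α_err = S_1/S_0.
  S_0^{−1} = 4^{−1} = 3 (mod 11), so α_err = 1·3 = 3 ≡ 3 = α_3. Error position i = 3.
  Consistency check: S_2/S_1 = 3·1 = 3 ≡ 3 = α_err ✓ (single-error assumption holds).
Step 4: error magnitude e = S_0/v_3 = S_0·∏_{j≠3}(α_3 − α_j) = 4·1 = 4 ≡ 4 (mod 11).
Step 5: correct position 3: c_3 = r_3 − e = 5 − 4 ≡ 1 (mod 11). Hence c = [0, 5, 1, 4, 8].
  Check: interpolating c through the α_i gives m(x) = 10 + 8·x (degree < 2) with m(α_i) = c_i for every i, so c is indeed a codeword.


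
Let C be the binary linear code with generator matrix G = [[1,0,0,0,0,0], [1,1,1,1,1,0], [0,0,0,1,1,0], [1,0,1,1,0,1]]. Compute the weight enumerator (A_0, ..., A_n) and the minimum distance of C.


Weight distribution: A_0 = 1, A_1 = 1, A_2 = 2, A_3 = 6, A_4 = 5, A_5 = 1. Minimum distance d = 1.

Enumerate all 2^4 = 16 messages m ∈ F_2^4.
For each, compute codeword c = mG in F_2^6, then tally its weight.
  m = 0000 → c = 000000, weight = 0.
  m = 1000 → c = 100000, weight = 1.
  m = 0100 → c = 111110, weight = 5.
  m = 1100 → c = 011110, weight = 4.
  m = 0010 → c = 000110, weight = 2.
  m = 1010 → c = 100110, weight = 3.
  m = 0110 → c = 111000, weight = 3.
  m = 1110 → c = 011000, weight = 2.
  m = 0001 → c = 101101, weight = 4.
  m = 1001 → c = 001101, weight = 3.
  m = 0101 → c = 010011, weight = 3.
  m = 1101 → c = 110011, weight = 4.
  m = 0011 → c = 101011, weight = 4.
  m = 1011 → c = 001011, weight = 3.
  m = 0111 → c = 010101, weight = 3.
  m = 1111 → c = 110101, weight = 4.
Tally weights:
  weight 0: 1 codewords.
  weight 1: 1 codewords.
  weight 2: 2 codewords.
  weight 3: 6 codewords.
  weight 4: 5 codewords.
  weight 5: 1 codewords.
Minimum distance d = smallest w > 0 with A_w > 0 = 1.
Sanity: Σ A_w = 16 = 2^4 = 16 ✓.


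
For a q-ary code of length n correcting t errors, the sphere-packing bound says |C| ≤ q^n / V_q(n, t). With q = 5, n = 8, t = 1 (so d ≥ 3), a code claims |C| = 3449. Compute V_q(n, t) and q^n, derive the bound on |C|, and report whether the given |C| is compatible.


V_q(n, t) = 33, q^n = 390625, Hamming bound = 11837, |C| = 3449 ≤ bound (satisfied).

Step 1: Compute V_q(n, t) = Σ_{j=0}^1 C(n, j) (q−1)^j.
  j = 0: C(8,0)·(4)^0 = 1·1 = 1.
  j = 1: C(8,1)·(4)^1 = 8·4 = 32.
  V_q(n, t) = 1 + 32 = 33.
Step 2: q^n = 5^8 = 390625.
Step 3: Hamming bound ⌊q^n / V_q(n,t)⌋ = ⌊390625/33⌋ = 11837.
Step 4: Compare |C| = 3449 to 11837: satisfied.
The claimed |C| lies below the Hamming bound.


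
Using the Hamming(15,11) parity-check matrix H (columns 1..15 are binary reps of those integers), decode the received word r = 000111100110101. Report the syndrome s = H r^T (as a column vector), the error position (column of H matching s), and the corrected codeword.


s = (0, 0, 1, 1)^T, error position = 3, corrected codeword c = 001111100110101

Compute s = H r^T mod 2 one row at a time:
  s_1 = 0 + 0 + 1 + 1 + 0 + 1 + 0 + 1 = 4 ≡ 0 (mod 2).
  s_2 = 1 + 1 + 1 + 1 + 0 + 1 + 0 + 1 = 6 ≡ 0 (mod 2).
  s_3 = 0 + 0 + 1 + 1 + 1 + 1 + 0 + 1 = 5 ≡ 1 (mod 2).
  s_4 = 0 + 0 + 1 + 1 + 0 + 1 + 1 + 1 = 5 ≡ 1 (mod 2).
s = (0, 0, 1, 1)^T — this equals column 3 of H (binary 0011), so error is at position 3.
Correct: flip bit 3 of r = 000111100110101 to get c = 001111100110101.


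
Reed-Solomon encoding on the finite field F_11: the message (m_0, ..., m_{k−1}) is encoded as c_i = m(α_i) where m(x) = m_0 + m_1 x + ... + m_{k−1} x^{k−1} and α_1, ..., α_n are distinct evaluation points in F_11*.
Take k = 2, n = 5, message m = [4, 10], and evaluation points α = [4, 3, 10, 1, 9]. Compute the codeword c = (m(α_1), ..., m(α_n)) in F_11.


c = [0, 1, 5, 3, 6]

Message polynomial: m(x) = 4 + 10·x (mod 11).
For each evaluation point α_i, compute m(α_i) mod 11:
  α_1 = 4: Horner steps 10 → 0, so m(4) = 0.
  α_2 = 3: Horner steps 10 → 1, so m(3) = 1.
  α_3 = 10: Horner steps 10 → 5, so m(10) = 5.
  α_4 = 1: Horner steps 10 → 3, so m(1) = 3.
  α_5 = 9: Horner steps 10 → 6, so m(9) = 6.
Codeword c = [0, 1, 5, 3, 6] ∈ F_11^5.


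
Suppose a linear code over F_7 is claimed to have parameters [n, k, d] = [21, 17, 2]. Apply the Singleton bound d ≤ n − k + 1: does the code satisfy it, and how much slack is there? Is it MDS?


Singleton RHS = n − k + 1 = 5, slack = 3, bound satisfied, not MDS.

Singleton bound: d ≤ n − k + 1.
Here n = 21, k = 17, so n − k + 1 = 5.
Given d = 2, check d ≤ 5: YES.
Slack = (n − k + 1) − d = 3.
The code is NOT MDS (slack = 3 > 0).
Description: the claimed parameters are [21, 17, 2]_7; such a code would be non-MDS.


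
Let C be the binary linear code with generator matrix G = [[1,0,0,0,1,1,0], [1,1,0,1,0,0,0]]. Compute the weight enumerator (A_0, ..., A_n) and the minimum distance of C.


Weight distribution: A_0 = 1, A_3 = 2, A_4 = 1. Minimum distance d = 3.

Enumerate all 2^2 = 4 messages m ∈ F_2^2.
For each, compute codeword c = mG in F_2^7, then tally its weight.
  m = 00 → c = 0000000, weight = 0.
  m = 10 → c = 1000110, weight = 3.
  m = 01 → c = 1101000, weight = 3.
  m = 11 → c = 0101110, weight = 4.
Tally weights:
  weight 0: 1 codewords.
  weight 3: 2 codewords.
  weight 4: 1 codewords.
Minimum distance d = smallest w > 0 with A_w > 0 = 3.
Sanity: Σ A_w = 4 = 2^2 = 4 ✓.


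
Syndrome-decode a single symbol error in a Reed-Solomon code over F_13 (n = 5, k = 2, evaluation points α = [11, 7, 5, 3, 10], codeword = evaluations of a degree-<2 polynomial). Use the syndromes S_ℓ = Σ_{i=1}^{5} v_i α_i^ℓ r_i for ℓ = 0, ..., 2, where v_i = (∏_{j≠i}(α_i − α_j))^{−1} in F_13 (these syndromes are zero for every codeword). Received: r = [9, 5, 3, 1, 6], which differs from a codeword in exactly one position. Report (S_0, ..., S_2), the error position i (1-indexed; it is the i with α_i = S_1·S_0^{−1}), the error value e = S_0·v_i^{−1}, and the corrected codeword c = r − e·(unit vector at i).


S = (2, 7, 5), error at position 5, error magnitude e = 11, c = [9, 5, 3, 1, 8].

Step 1: column multipliers v_i = (∏_{j≠i}(α_i − α_j))^{−1} mod 13.
  i = 1 (α = 11): (11−7)(11−5)(11−3)(11−10) = 4·6·8·1 = 192 ≡ 10, so v_1 = 10^{−1} = 4 (mod 13).
  i = 2 (α = 7): (7−11)(7−5)(7−3)(7−10) = (−4)·2·4·(−3) = 96 ≡ 5, so v_2 = 5^{−1} = 8 (mod 13).
  i = 3 (α = 5): (5−11)(5−7)(5−3)(5−10) = (−6)·(−2)·2·(−5) = −120 ≡ 10, so v_3 = 10^{−1} = 4 (mod 13).
  i = 4 (α = 3): (3−11)(3−7)(3−5)(3−10) = (−8)·(−4)·(−2)·(−7) = 448 ≡ 6, so v_4 = 6^{−1} = 11 (mod 13).
  i = 5 (α = 10): (10−11)(10−7)(10−5)(10−3) = (−1)·3·5·7 = −105 ≡ 12, so v_5 = 12^{−1} = 12 (mod 13).
  v = [4, 8, 4, 11, 12].
Step 2: syndromes of r = [9, 5, 3, 1, 6] (all sums mod 13).
  S_0 = Σ v_i r_i = 4·9 + 8·5 + 4·3 + 11·1 + 12·6 = 171 ≡ 2.
  S_1 = Σ v_i α_i r_i = 4·11·9 + 8·7·5 + 4·5·3 + 11·3·1 + 12·10·6 = 1489 ≡ 7.
  α_i^2 mod 13 = [4, 10, 12, 9, 9].
  S_2 = Σ v_i α_i^2 r_i = 4·4·9 + 8·10·5 + 4·12·3 + 11·9·1 + 12·9·6 = 1435 ≡ 5.
  S = (2, 7, 5) ≠ 0, so r is not a codeword (an error is present).
Step 3: locate the error. For a single error e at position i, S_ℓ = v_i·e·α_i^ℓ, so α_err = S_1/S_0.
  S_0^{−1} = 2^{−1} = 7 (mod 13), so α_err = 7·7 = 49 ≡ 10 = α_5. Error position i = 5.
  Consistency check: S_2/S_1 = 5·2 = 10 ≡ 10 = α_err ✓ (single-error assumption holds).
Step 4: error magnitude e = S_0/v_5 = S_0·∏_{j≠5}(α_5 − α_j) = 2·12 = 24 ≡ 11 (mod 13).
Step 5: correct position 5: c_5 = r_5 − e = 6 − 11 ≡ 8 (mod 13). Hence c = [9, 5, 3, 1, 8].
  Check: interpolating c through the α_i gives m(x) = 11 + 1·x (degree < 2) with m(α_i) = c_i for every i, so c is indeed a codeword.


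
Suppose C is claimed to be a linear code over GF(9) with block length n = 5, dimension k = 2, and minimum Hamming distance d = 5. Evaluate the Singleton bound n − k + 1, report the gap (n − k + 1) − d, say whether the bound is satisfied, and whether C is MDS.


Singleton RHS = n − k + 1 = 4, slack = -1, bound violated (no such code; not MDS).

Singleton bound: d ≤ n − k + 1.
Here n = 5, k = 2, so n − k + 1 = 4.
Given d = 5, check d ≤ 4: NO.
Slack = (n − k + 1) − d = -1.
The slack is negative: d = 5 exceeds n − k + 1 = 4 by 1, so the Singleton bound is violated and no linear [5, 2, 5]_9 code can exist. In particular it is not MDS (MDS requires d = n − k + 1 exactly).
Description: the claimed parameters are [5, 2, 5]_9; such a code would be impossible (violates the Singleton bound).


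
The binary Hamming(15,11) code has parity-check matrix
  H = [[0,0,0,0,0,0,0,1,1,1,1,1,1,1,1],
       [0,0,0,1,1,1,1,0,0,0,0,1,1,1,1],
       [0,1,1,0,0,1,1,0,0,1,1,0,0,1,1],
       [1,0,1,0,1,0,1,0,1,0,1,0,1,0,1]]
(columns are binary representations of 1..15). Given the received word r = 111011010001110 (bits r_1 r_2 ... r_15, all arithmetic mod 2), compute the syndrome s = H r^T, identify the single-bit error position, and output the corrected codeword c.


s = (0, 1, 0, 0)^T, error position = 4, corrected codeword c = 111111010001110

Compute s = H r^T mod 2 one row at a time:
  s_1 = 1 + 0 + 0 + 0 + 1 + 1 + 1 + 0 = 4 ≡ 0 (mod 2).
  s_2 = 0 + 1 + 1 + 0 + 1 + 1 + 1 + 0 = 5 ≡ 1 (mod 2).
  s_3 = 1 + 1 + 1 + 0 + 0 + 0 + 1 + 0 = 4 ≡ 0 (mod 2).
  s_4 = 1 + 1 + 1 + 0 + 0 + 0 + 1 + 0 = 4 ≡ 0 (mod 2).
s = (0, 1, 0, 0)^T — this equals column 4 of H (binary 0100), so error is at position 4.
Correct: flip bit 4 of r = 111011010001110 to get c = 111111010001110.


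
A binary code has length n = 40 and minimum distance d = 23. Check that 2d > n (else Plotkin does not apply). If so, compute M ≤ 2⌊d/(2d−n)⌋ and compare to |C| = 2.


Plotkin bound M ≤ 6; given |C| = 2 ≤ bound (satisfied).

Check applicability: 2d = 46, n = 40.
2d − n = 6 > 0, so Plotkin applies.
Compute d/(2d−n) = 23/6 ≈ 3.8333.
⌊d/(2d−n)⌋ = 3.
Plotkin bound: M ≤ 2·3 = 6.
Given |C| = 2, check: satisfied.
This |C| is below the Plotkin bound.


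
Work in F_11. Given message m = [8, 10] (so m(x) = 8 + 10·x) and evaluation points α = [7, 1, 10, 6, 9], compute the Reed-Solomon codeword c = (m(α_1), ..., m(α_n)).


c = [1, 7, 9, 2, 10]

Message polynomial: m(x) = 8 + 10·x (mod 11).
For each evaluation point α_i, compute m(α_i) mod 11:
  α_1 = 7: Horner steps 10 → 1, so m(7) = 1.
  α_2 = 1: Horner steps 10 → 7, so m(1) = 7.
  α_3 = 10: Horner steps 10 → 9, so m(10) = 9.
  α_4 = 6: Horner steps 10 → 2, so m(6) = 2.
  α_5 = 9: Horner steps 10 → 10, so m(9) = 10.
Codeword c = [1, 7, 9, 2, 10] ∈ F_11^5.


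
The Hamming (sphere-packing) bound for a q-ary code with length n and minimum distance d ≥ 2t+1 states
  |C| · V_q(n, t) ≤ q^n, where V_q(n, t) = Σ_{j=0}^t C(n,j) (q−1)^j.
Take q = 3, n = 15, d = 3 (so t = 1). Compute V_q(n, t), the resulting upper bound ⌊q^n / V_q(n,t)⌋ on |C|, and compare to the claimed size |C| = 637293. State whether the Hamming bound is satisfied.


V_q(n, t) = 31, q^n = 14348907, Hamming bound = 462867, |C| = 637293 > bound (violated).

Step 1: Compute V_q(n, t) = Σ_{j=0}^1 C(n, j) (q−1)^j.
  j = 0: C(15,0)·(2)^0 = 1·1 = 1.
  j = 1: C(15,1)·(2)^1 = 15·2 = 30.
  V_q(n, t) = 1 + 30 = 31.
Step 2: q^n = 3^15 = 14348907.
Step 3: Hamming bound ⌊q^n / V_q(n,t)⌋ = ⌊14348907/31⌋ = 462867.
Step 4: Compare |C| = 637293 to 462867: violated.
The claimed |C| lies above the Hamming bound, so no 3-ary code of length 15 with d ≥ 3 can have 637293 codewords.


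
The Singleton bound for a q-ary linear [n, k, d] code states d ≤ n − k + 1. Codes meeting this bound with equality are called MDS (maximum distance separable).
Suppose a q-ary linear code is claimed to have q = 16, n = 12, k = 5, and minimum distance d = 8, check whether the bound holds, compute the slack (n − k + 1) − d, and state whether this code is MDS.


Singleton RHS = n − k + 1 = 8, slack = 0, bound satisfied, MDS.

Singleton bound: d ≤ n − k + 1.
Here n = 12, k = 5, so n − k + 1 = 8.
Given d = 8, check d ≤ 8: YES.
Slack = (n − k + 1) − d = 0.
The code is MDS (slack = 0).
Description: the claimed parameters are [12, 5, 8]_16; such a code would be MDS (meets Singleton bound).


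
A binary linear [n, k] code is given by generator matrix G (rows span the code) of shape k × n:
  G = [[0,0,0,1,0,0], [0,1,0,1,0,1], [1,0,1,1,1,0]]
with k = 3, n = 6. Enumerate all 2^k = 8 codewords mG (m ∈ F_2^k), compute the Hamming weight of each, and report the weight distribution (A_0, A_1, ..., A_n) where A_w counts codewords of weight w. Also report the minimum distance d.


Weight distribution: A_0 = 1, A_1 = 1, A_2 = 1, A_3 = 2, A_4 = 1, A_5 = 1, A_6 = 1. Minimum distance d = 1.

Enumerate all 2^3 = 8 messages m ∈ F_2^3.
For each, compute codeword c = mG in F_2^6, then tally its weight.
  m = 000 → c = 000000, weight = 0.
  m = 100 → c = 000100, weight = 1.
  m = 010 → c = 010101, weight = 3.
  m = 110 → c = 010001, weight = 2.
  m = 001 → c = 101110, weight = 4.
  m = 101 → c = 101010, weight = 3.
  m = 011 → c = 111011, weight = 5.
  m = 111 → c = 111111, weight = 6.
Tally weights:
  weight 0: 1 codewords.
  weight 1: 1 codewords.
  weight 2: 1 codewords.
  weight 3: 2 codewords.
  weight 4: 1 codewords.
  weight 5: 1 codewords.
  weight 6: 1 codewords.
Minimum distance d = smallest w > 0 with A_w > 0 = 1.
Sanity: Σ A_w = 8 = 2^3 = 8 ✓.


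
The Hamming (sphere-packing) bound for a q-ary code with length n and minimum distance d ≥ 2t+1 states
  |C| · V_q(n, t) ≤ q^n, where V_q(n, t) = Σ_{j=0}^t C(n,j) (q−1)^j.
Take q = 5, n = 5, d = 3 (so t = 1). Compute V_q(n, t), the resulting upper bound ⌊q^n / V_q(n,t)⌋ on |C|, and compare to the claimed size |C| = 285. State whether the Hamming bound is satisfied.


V_q(n, t) = 21, q^n = 3125, Hamming bound = 148, |C| = 285 > bound (violated).

Step 1: Compute V_q(n, t) = Σ_{j=0}^1 C(n, j) (q−1)^j.
  j = 0: C(5,0)·(4)^0 = 1·1 = 1.
  j = 1: C(5,1)·(4)^1 = 5·4 = 20.
  V_q(n, t) = 1 + 20 = 21.
Step 2: q^n = 5^5 = 3125.
Step 3: Hamming bound ⌊q^n / V_q(n,t)⌋ = ⌊3125/21⌋ = 148.
Step 4: Compare |C| = 285 to 148: violated.
The claimed |C| lies above the Hamming bound, so no 5-ary code of length 5 with d ≥ 3 can have 285 codewords.


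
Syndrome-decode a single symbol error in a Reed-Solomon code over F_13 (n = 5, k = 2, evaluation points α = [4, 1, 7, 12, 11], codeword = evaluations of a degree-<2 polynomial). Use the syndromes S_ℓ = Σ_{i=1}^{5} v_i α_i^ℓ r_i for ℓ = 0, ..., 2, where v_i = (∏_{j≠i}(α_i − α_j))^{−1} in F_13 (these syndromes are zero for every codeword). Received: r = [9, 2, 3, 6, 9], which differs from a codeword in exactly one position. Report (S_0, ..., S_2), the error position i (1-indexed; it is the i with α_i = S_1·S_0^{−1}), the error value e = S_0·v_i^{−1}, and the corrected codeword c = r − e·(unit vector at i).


S = (11, 4, 5), error at position 5, error magnitude e = 1, c = [9, 2, 3, 6, 8].

Step 1: column multipliers v_i = (∏_{j≠i}(α_i − α_j))^{−1} mod 13.
  i = 1 (α = 4): (4−1)(4−7)(4−12)(4−11) = 3·(−3)·(−8)·(−7) = −504 ≡ 3, so v_1 = 3^{−1} = 9 (mod 13).
  i = 2 (α = 1): (1−4)(1−7)(1−12)(1−11) = (−3)·(−6)·(−11)·(−10) = 1980 ≡ 4, so v_2 = 4^{−1} = 10 (mod 13).
  i = 3 (α = 7): (7−4)(7−1)(7−12)(7−11) = 3·6·(−5)·(−4) = 360 ≡ 9, so v_3 = 9^{−1} = 3 (mod 13).
  i = 4 (α = 12): (12−4)(12−1)(12−7)(12−11) = 8·11·5·1 = 440 ≡ 11, so v_4 = 11^{−1} = 6 (mod 13).
  i = 5 (α = 11): (11−4)(11−1)(11−7)(11−12) = 7·10·4·(−1) = −280 ≡ 6, so v_5 = 6^{−1} = 11 (mod 13).
  v = [9, 10, 3, 6, 11].
Step 2: syndromes of r = [9, 2, 3, 6, 9] (all sums mod 13).
  S_0 = Σ v_i r_i = 9·9 + 10·2 + 3·3 + 6·6 + 11·9 = 245 ≡ 11.
  S_1 = Σ v_i α_i r_i = 9·4·9 + 10·1·2 + 3·7·3 + 6·12·6 + 11·11·9 = 1928 ≡ 4.
  α_i^2 mod 13 = [3, 1, 10, 1, 4].
  S_2 = Σ v_i α_i^2 r_i = 9·3·9 + 10·1·2 + 3·10·3 + 6·1·6 + 11·4·9 = 785 ≡ 5.
  S = (11, 4, 5) ≠ 0, so r is not a codeword (an error is present).
Step 3: locate the error. For a single error e at position i, S_ℓ = v_i·e·α_i^ℓ, so α_err = S_1/S_0.
  S_0^{−1} = 11^{−1} = 6 (mod 13), so α_err = 4·6 = 24 ≡ 11 = α_5. Error position i = 5.
  Consistency check: S_2/S_1 = 5·10 = 50 ≡ 11 = α_err ✓ (single-error assumption holds).
Step 4: error magnitude e = S_0/v_5 = S_0·∏_{j≠5}(α_5 − α_j) = 11·6 = 66 ≡ 1 (mod 13).
Step 5: correct position 5: c_5 = r_5 − e = 9 − 1 ≡ 8 (mod 13). Hence c = [9, 2, 3, 6, 8].
  Check: interpolating c through the α_i gives m(x) = 4 + 11·x (degree < 2) with m(α_i) = c_i for every i, so c is indeed a codeword.


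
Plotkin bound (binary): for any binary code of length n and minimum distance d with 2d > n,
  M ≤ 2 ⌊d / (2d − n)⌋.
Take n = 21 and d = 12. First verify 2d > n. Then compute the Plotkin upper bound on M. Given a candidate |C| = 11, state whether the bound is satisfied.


Plotkin bound M ≤ 8; given |C| = 11 > bound (violated).

Check applicability: 2d = 24, n = 21.
2d − n = 3 > 0, so Plotkin applies.
Compute d/(2d−n) = 12/3 ≈ 4.0000.
⌊d/(2d−n)⌋ = 4.
Plotkin bound: M ≤ 2·4 = 8.
Given |C| = 11, check: VIOLATED.
This |C| is above the Plotkin bound, so no binary code with n = 21, d = 12 and 11 codewords exists.


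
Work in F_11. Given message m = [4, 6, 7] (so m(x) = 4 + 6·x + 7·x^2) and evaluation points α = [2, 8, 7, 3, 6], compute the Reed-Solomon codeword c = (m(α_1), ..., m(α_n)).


c = [0, 5, 4, 8, 6]

Message polynomial: m(x) = 4 + 6·x + 7·x^2 (mod 11).
For each evaluation point α_i, compute m(α_i) mod 11:
  α_1 = 2: Horner steps 7 → 9 → 0, so m(2) = 0.
  α_2 = 8: Horner steps 7 → 7 → 5, so m(8) = 5.
  α_3 = 7: Horner steps 7 → 0 → 4, so m(7) = 4.
  α_4 = 3: Horner steps 7 → 5 → 8, so m(3) = 8.
  α_5 = 6: Horner steps 7 → 4 → 6, so m(6) = 6.
Codeword c = [0, 5, 4, 8, 6] ∈ F_11^5.


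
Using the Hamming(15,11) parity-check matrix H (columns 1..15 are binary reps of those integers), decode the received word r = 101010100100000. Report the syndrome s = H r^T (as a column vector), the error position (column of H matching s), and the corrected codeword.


s = (1, 0, 1, 0)^T, error position = 10, corrected codeword c = 101010100000000

Compute s = H r^T mod 2 one row at a time:
  s_1 = 0 + 0 + 1 + 0 + 0 + 0 + 0 + 0 = 1 ≡ 1 (mod 2).
  s_2 = 0 + 1 + 0 + 1 + 0 + 0 + 0 + 0 = 2 ≡ 0 (mod 2).
  s_3 = 0 + 1 + 0 + 1 + 1 + 0 + 0 + 0 = 3 ≡ 1 (mod 2).
  s_4 = 1 + 1 + 1 + 1 + 0 + 0 + 0 + 0 = 4 ≡ 0 (mod 2).
s = (1, 0, 1, 0)^T — this equals column 10 of H (binary 1010), so error is at position 10.
Correct: flip bit 10 of r = 101010100100000 to get c = 101010100000000.


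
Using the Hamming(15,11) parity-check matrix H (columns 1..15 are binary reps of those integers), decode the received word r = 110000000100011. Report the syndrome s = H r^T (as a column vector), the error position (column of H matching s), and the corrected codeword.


s = (1, 0, 0, 0)^T, error position = 8, corrected codeword c = 110000010100011

Compute s = H r^T mod 2 one row at a time:
  s_1 = 0 + 0 + 1 + 0 + 0 + 0 + 1 + 1 = 3 ≡ 1 (mod 2).
  s_2 = 0 + 0 + 0 + 0 + 0 + 0 + 1 + 1 = 2 ≡ 0 (mod 2).
  s_3 = 1 + 0 + 0 + 0 + 1 + 0 + 1 + 1 = 4 ≡ 0 (mod 2).
  s_4 = 1 + 0 + 0 + 0 + 0 + 0 + 0 + 1 = 2 ≡ 0 (mod 2).
s = (1, 0, 0, 0)^T — this equals column 8 of H (binary 1000), so error is at position 8.
Correct: flip bit 8 of r = 110000000100011 to get c = 110000010100011.


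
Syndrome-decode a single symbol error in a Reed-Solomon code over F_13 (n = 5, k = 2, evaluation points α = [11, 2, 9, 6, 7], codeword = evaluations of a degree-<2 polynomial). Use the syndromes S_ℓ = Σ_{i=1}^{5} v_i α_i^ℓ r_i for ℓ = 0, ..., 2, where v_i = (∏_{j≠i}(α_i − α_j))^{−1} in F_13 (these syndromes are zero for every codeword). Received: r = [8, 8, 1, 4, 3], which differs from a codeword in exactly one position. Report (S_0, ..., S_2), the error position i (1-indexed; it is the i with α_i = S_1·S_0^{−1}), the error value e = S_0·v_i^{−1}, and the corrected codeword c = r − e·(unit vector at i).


S = (1, 11, 4), error at position 1, error magnitude e = 9, c = [12, 8, 1, 4, 3].

Step 1: column multipliers v_i = (∏_{j≠i}(α_i − α_j))^{−1} mod 13.
  i = 1 (α = 11): (11−2)(11−9)(11−6)(11−7) = 9·2·5·4 = 360 ≡ 9, so v_1 = 9^{−1} = 3 (mod 13).
  i = 2 (α = 2): (2−11)(2−9)(2−6)(2−7) = (−9)·(−7)·(−4)·(−5) = 1260 ≡ 12, so v_2 = 12^{−1} = 12 (mod 13).
  i = 3 (α = 9): (9−11)(9−2)(9−6)(9−7) = (−2)·7·3·2 = −84 ≡ 7, so v_3 = 7^{−1} = 2 (mod 13).
  i = 4 (α = 6): (6−11)(6−2)(6−9)(6−7) = (−5)·4·(−3)·(−1) = −60 ≡ 5, so v_4 = 5^{−1} = 8 (mod 13).
  i = 5 (α = 7): (7−11)(7−2)(7−9)(7−6) = (−4)·5·(−2)·1 = 40 ≡ 1, so v_5 = 1^{−1} = 1 (mod 13).
  v = [3, 12, 2, 8, 1].
Step 2: syndromes of r = [8, 8, 1, 4, 3] (all sums mod 13).
  S_0 = Σ v_i r_i = 3·8 + 12·8 + 2·1 + 8·4 + 1·3 = 157 ≡ 1.
  S_1 = Σ v_i α_i r_i = 3·11·8 + 12·2·8 + 2·9·1 + 8·6·4 + 1·7·3 = 687 ≡ 11.
  α_i^2 mod 13 = [4, 4, 3, 10, 10].
  S_2 = Σ v_i α_i^2 r_i = 3·4·8 + 12·4·8 + 2·3·1 + 8·10·4 + 1·10·3 = 836 ≡ 4.
  S = (1, 11, 4) ≠ 0, so r is not a codeword (an error is present).
Step 3: locate the error. For a single error e at position i, S_ℓ = v_i·e·α_i^ℓ, so α_err = S_1/S_0.
  S_0^{−1} = 1^{−1} = 1 (mod 13), so α_err = 11·1 = 11 ≡ 11 = α_1. Error position i = 1.
  Consistency check: S_2/S_1 = 4·6 = 24 ≡ 11 = α_err ✓ (single-error assumption holds).
Step 4: error magnitude e = S_0/v_1 = S_0·∏_{j≠1}(α_1 − α_j) = 1·9 = 9 ≡ 9 (mod 13).
Step 5: correct position 1: c_1 = r_1 − e = 8 − 9 ≡ 12 (mod 13). Hence c = [12, 8, 1, 4, 3].
  Check: interpolating c through the α_i gives m(x) = 10 + 12·x (degree < 2) with m(α_i) = c_i for every i, so c is indeed a codeword.


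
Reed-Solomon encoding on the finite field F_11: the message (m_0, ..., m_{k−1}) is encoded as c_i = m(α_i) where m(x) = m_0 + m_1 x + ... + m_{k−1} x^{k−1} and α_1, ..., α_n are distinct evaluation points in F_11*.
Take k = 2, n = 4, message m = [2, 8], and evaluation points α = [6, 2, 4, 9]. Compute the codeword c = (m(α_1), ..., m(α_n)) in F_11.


c = [6, 7, 1, 8]

Message polynomial: m(x) = 2 + 8·x (mod 11).
For each evaluation point α_i, compute m(α_i) mod 11:
  α_1 = 6: Horner steps 8 → 6, so m(6) = 6.
  α_2 = 2: Horner steps 8 → 7, so m(2) = 7.
  α_3 = 4: Horner steps 8 → 1, so m(4) = 1.
  α_4 = 9: Horner steps 8 → 8, so m(9) = 8.
Codeword c = [6, 7, 1, 8] ∈ F_11^4.


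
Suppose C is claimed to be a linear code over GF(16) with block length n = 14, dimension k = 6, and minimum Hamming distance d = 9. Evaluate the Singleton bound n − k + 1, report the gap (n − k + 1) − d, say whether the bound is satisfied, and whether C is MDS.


Singleton RHS = n − k + 1 = 9, slack = 0, bound satisfied, MDS.

Singleton bound: d ≤ n − k + 1.
Here n = 14, k = 6, so n − k + 1 = 9.
Given d = 9, check d ≤ 9: YES.
Slack = (n − k + 1) − d = 0.
The code is MDS (slack = 0).
Description: the claimed parameters are [14, 6, 9]_16; such a code would be MDS (meets Singleton bound).


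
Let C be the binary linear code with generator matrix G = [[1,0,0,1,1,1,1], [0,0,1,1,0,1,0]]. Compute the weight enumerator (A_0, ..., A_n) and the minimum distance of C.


Weight distribution: A_0 = 1, A_3 = 1, A_4 = 1, A_5 = 1. Minimum distance d = 3.

Enumerate all 2^2 = 4 messages m ∈ F_2^2.
For each, compute codeword c = mG in F_2^7, then tally its weight.
  m = 00 → c = 0000000, weight = 0.
  m = 10 → c = 1001111, weight = 5.
  m = 01 → c = 0011010, weight = 3.
  m = 11 → c = 1010101, weight = 4.
Tally weights:
  weight 0: 1 codewords.
  weight 3: 1 codewords.
  weight 4: 1 codewords.
  weight 5: 1 codewords.
Minimum distance d = smallest w > 0 with A_w > 0 = 3.
Sanity: Σ A_w = 4 = 2^2 = 4 ✓.
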